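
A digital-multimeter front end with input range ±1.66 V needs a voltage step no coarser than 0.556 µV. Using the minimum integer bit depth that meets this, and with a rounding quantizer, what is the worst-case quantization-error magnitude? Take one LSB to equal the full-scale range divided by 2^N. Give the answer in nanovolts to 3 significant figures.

Span: 1.66 V − (-1.66 V) = 3.32 V.
Levels needed ≥ 3.32/0.556 µV = 5.971e6. 2^23 = 8388608 suffices, so N_min = 23.
LSB = 3.32 V / 2^23 = 395.77 nV.
|e|_max = LSB/2 = 198 nV.

198 nV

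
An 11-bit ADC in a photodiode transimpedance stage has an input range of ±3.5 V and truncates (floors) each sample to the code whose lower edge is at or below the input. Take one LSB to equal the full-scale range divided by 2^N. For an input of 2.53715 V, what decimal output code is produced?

1766

Span: 3.5 V − (-3.5 V) = 7 V. LSB = 7 V / 2^11 ≈ 3.418 mV.
V_in − V_min = 2.53715 − (-3.5) = 6.03715 V.
Divide by LSB: 6.03715 × 2048/7 = 1766.2976.
Truncating gives code 1766.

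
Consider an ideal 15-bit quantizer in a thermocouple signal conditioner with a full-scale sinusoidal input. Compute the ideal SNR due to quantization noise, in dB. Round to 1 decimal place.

Ideal quantization SNR: 6.02 × 15 + 1.76 dB = 92.1 dB.

92.1 dB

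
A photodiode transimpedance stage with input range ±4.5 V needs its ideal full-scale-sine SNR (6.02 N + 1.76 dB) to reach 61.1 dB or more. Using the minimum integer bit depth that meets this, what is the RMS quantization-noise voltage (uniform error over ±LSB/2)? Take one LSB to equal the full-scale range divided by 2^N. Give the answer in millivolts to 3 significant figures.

2.54 mV

Full-scale range = 4.5 V − (-4.5 V) = 9 V.
6.02 N + 1.76 ≥ 61.1 gives N ≥ 9.857, so the minimum integer is 10.
LSB = 9 V / 2^10 = 8.7891 mV.
V_rms = LSB/√12 = 2.54 mV.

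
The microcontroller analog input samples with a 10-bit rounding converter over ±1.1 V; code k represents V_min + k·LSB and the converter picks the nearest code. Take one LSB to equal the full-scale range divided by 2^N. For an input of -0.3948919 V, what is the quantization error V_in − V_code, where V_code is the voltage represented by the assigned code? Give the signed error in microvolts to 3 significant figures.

+421 µV

Full-scale range = 1.1 V − (-1.1 V) = 2.2 V. LSB = 2.2 V / 2^10 ≈ 2.148 mV.
(-0.3948919 − (-1.1)) / LSB = 0.7051081 × 1024/2.2 = 328.1958. Nearest integer: k = 328.
V_code = V_min + k × range/2^10 = -1.1 + 328 × 2.2/1024 = -0.3953125000 V.
V_in − V_code = -0.3948919 − (-0.3953125000) = +421 µV.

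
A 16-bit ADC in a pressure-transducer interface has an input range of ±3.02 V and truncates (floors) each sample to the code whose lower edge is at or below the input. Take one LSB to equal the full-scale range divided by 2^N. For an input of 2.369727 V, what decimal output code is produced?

58480

Range = 3.02 − (-3.02) = 6.04 V. LSB = 6.04 V / 2^16 ≈ 92.16 µV.
code = ⌊(V_in − V_min)/LSB⌋ = ⌊(V_in − V_min) × 2^16 / range⌋
     = ⌊(2.369727 − (-3.02)) × 65536 / 6.04⌋ = ⌊5.389727 × 65536/6.04⌋
     = ⌊58480.323⌋ = 58480.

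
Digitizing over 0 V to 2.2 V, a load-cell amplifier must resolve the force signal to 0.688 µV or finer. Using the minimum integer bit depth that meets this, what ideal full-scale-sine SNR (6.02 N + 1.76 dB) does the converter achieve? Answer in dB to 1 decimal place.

Full-scale range = 2.2 V.
Need 2^N ≥ 2.2 V / 0.688 µV = 3.198e6 → N_min = 22.
SNR = 6.02 × 22 + 1.76 = 134.20 dB.

134.2 dB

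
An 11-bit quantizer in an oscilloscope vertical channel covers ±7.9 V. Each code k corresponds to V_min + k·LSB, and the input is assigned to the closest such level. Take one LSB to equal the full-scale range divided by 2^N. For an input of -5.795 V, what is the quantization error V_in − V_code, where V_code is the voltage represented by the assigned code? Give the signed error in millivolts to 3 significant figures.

−1.15 mV

Range = 7.9 − (-7.9) = 15.8 V. LSB = 15.8 V / 2^11 ≈ 7.715 mV.
(-5.795 − (-7.9)) / LSB = 2.105 × 2048/15.8 = 272.8506. Nearest integer: k = 273.
V_code = -7.9 + (273/2048) × 15.8 = -5.793847656 V.
Error = V_in − V_code = -5.795 − (-5.793847656) = −1.15 mV.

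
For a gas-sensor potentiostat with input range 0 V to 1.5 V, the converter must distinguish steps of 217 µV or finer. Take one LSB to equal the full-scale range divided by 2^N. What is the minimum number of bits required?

13 bits

Range is 1.5 V.
Required number of levels: 1.5/217 µV = 6912.4; smallest N with 2^N ≥ that is 13.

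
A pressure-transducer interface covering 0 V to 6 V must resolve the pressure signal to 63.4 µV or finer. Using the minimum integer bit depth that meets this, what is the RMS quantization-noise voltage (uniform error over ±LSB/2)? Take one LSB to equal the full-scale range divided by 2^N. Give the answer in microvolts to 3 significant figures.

Span = 6 V.
Levels needed ≥ 6/63.4 µV = 94640. 2^17 = 131072 suffices, so N_min = 17.
One LSB is 6 V / 131072 = 45.776 µV.
σ_q = LSB/√12 = 45.776 µV/3.4641 = 13.2 µV.

13.2 µV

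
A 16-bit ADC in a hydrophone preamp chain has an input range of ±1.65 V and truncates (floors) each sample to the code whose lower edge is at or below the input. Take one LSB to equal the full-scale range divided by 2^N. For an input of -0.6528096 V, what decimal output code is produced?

Span: 1.65 V − (-1.65 V) = 3.3 V. LSB = 3.3 V / 2^16 ≈ 50.35 µV.
code = ⌊(V_in − V_min)/LSB⌋ = ⌊(V_in − V_min) × 2^16 / range⌋
     = ⌊(-0.6528096 − (-1.65)) × 65536 / 3.3⌋ = ⌊0.9971904 × 65536/3.3⌋
     = ⌊19803.597⌋ = 19803.

19803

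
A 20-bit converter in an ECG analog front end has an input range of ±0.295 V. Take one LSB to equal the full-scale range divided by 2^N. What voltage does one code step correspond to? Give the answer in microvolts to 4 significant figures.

0.5627 µV

The full-scale span is 0.295 − (-0.295) = 0.59 V.
Number of codes = 2^20 = 1048576.
Step size = 0.59/1048576 V = 0.5627 µV.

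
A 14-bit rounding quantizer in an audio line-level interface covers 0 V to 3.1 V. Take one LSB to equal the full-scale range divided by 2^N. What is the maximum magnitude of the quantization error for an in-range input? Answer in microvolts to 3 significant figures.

94.6 µV

V_FS = 3.1 V.
LSB = 3.1 V ÷ 2^14 = 3.1/16384 V = 189.21 µV.
A rounding quantizer has |error| ≤ LSB/2 = 94.6 µV.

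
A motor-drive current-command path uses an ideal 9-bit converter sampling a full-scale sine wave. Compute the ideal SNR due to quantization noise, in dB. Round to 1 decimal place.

6.02(9) + 1.76 = 54.18 + 1.76 = 55.94 dB.

55.9 dB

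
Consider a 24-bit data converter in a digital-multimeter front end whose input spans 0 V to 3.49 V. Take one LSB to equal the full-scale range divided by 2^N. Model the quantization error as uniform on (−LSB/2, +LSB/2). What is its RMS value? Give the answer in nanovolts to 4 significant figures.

Range is 3.49 V.
Step size = 3.49/16777216 V = 208.020 nV.
σ_q = LSB/√12 = 208.020 nV/3.4641 = 60.05 nV.

60.05 nV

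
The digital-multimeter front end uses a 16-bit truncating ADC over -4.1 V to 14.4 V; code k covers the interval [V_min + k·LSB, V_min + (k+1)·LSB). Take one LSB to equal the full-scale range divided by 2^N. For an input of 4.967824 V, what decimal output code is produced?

32122

Span: 14.4 V − (-4.1 V) = 18.5 V. LSB = 18.5 V / 2^16 ≈ 282.3 µV.
(V_in − V_min) × 2^16/range = (4.967824 − (-4.1)) × 65536/18.5 = 32122.644.
Floor → code = 32122.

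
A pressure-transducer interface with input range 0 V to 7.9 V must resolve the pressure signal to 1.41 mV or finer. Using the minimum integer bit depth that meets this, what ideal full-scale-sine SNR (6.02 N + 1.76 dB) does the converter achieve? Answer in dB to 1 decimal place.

Range is 7.9 V.
Levels needed ≥ 7.9/1.41 mV = 5603. 2^13 = 8192 suffices, so N_min = 13.
6.02(13) + 1.76 = 80.02 dB.

80.0 dB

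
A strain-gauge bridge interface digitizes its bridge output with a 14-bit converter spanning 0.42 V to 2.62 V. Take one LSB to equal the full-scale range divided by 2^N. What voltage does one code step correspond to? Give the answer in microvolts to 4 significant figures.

134.3 µV

The full-scale span is 2.62 − (0.42) = 2.2 V.
There are 2^14 = 16384 steps.
LSB = 2.2 V / 2^14 = 134.3 µV.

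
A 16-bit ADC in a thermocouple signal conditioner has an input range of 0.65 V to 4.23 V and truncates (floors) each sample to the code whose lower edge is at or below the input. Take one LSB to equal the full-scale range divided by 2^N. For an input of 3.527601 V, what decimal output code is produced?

52677

Span: 4.23 V − (0.65 V) = 3.58 V. LSB = 3.58 V / 2^16 ≈ 54.63 µV.
code = ⌊(V_in − V_min)/LSB⌋ = ⌊(V_in − V_min) × 2^16 / range⌋
     = ⌊(3.527601 − (0.65)) × 65536 / 3.58⌋ = ⌊2.877601 × 65536/3.58⌋
     = ⌊52677.782⌋ = 52677.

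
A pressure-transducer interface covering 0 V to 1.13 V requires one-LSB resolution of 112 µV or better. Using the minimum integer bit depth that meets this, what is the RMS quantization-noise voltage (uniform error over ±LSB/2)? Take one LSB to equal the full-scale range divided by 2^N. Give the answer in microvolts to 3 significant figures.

19.9 µV

Span = 1.13 V.
Need 2^N ≥ 1.13 V / 112 µV = 10090 → N_min = 14.
LSB = 1.13 V / 2^14 = 68.970 µV.
V_rms = LSB/√12 = 19.9 µV.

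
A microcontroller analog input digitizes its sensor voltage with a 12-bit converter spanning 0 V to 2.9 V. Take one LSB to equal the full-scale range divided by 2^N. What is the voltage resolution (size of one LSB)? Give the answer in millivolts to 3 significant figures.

Full-scale range = 2.9 V.
2^12 = 4096 levels.
Step size = 2.9/4096 V = 0.708 mV.

0.708 mV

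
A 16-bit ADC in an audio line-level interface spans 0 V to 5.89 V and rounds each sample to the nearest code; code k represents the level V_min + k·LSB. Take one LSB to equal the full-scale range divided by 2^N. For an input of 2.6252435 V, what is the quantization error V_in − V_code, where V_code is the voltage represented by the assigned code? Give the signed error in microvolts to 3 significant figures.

Full-scale range = 5.89 V. LSB = 5.89 V / 2^16 ≈ 89.87 µV.
(2.6252435 − (0)) / LSB = 2.6252435 × 65536/5.89 = 29210.1796. Nearest integer: k = 29210.
Reconstructed level: 0 + 29210 × 5.89/65536 V = 2.6252273560 V.
Error = V_in − V_code = 2.6252435 − (2.6252273560) = +16.1 µV.

+16.1 µV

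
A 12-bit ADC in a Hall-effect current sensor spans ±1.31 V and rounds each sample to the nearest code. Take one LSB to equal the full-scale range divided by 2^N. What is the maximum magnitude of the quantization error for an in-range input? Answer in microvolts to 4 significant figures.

319.8 µV

Span: 1.31 V − (-1.31 V) = 2.62 V.
One LSB is 2.62 V / 4096 = 0.639648 mV.
A rounding quantizer has |error| ≤ LSB/2 = 319.8 µV.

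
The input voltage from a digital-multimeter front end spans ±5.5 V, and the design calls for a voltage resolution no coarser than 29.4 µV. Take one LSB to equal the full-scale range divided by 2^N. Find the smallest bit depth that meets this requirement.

The full-scale span is 5.5 − (-5.5) = 11 V.
Required number of levels: 11/29.4 µV = 374150; smallest N with 2^N ≥ that is 19.

19 bits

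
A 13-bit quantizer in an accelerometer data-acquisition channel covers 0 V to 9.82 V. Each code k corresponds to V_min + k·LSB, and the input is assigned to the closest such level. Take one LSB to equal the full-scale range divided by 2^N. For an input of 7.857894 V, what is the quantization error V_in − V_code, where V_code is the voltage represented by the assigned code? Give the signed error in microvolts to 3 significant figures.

+216 µV

Range is 9.82 V. LSB = 9.82 V / 2^13 ≈ 1.199 mV.
(7.857894 − (0)) / LSB = 7.857894 × 8192/9.82 = 6555.1800. Nearest integer: k = 6555.
V_code = V_min + k × range/2^13 = 0 + 6555 × 9.82/8192 = 7.857678223 V.
V_in − V_code = 7.857894 − (7.857678223) = +216 µV.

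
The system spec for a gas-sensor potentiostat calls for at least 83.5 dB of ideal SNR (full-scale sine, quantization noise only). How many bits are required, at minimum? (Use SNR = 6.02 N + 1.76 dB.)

Required N = ⌈(83.5 − 1.76)/6.02⌉ = ⌈13.578⌉ = 14.

14 bits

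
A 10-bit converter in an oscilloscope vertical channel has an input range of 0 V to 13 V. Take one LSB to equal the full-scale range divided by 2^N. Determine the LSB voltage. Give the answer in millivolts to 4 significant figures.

Full-scale range = 13 V.
Number of codes = 2^10 = 1024.
LSB = 13 V / 2^10 = 12.70 mV.

12.70 mV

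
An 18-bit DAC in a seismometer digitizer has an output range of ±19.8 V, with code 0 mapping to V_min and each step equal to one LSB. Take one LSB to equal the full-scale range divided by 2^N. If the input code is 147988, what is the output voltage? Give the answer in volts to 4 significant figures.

Range = 19.8 − (-19.8) = 39.6 V. LSB = 39.6 V / 2^18.
Output = V_min + (147988/262144) × range = -19.8 + 0.564529 × 39.6 V
      = -19.8 + 22.3554 = 2.55536 V.

2.555 V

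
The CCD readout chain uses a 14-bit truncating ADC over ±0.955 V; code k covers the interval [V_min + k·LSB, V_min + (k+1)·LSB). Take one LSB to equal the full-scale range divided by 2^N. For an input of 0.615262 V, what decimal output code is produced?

13469

The full-scale span is 0.955 − (-0.955) = 1.91 V. LSB = 1.91 V / 2^14 ≈ 116.6 µV.
code = ⌊(V_in − V_min)/LSB⌋ = ⌊(V_in − V_min) × 2^14 / range⌋
     = ⌊(0.615262 − (-0.955)) × 16384 / 1.91⌋ = ⌊1.570262 × 16384/1.91⌋
     = ⌊13469.724⌋ = 13469.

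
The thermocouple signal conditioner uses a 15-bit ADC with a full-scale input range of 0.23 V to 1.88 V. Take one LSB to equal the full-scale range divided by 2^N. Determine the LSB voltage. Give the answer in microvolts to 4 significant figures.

Full-scale range = 1.88 V − (0.23 V) = 1.65 V.
There are 2^15 = 32768 steps.
One LSB is 1.65 V / 32768 = 50.35 µV.

50.35 µV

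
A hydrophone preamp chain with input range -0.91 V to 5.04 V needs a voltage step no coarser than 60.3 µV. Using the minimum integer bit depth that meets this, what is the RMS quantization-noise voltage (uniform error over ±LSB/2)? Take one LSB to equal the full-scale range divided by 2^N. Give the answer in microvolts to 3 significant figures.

13.1 µV

Span: 5.04 V − (-0.91 V) = 5.95 V.
5.95 V / 60.3 µV = 98670. Since 2^16 = 65536 and 2^17 = 131072, N = 17.
Step size = 5.95/131072 V = 45.395 µV.
RMS noise = LSB/√12 = 13.1 µV.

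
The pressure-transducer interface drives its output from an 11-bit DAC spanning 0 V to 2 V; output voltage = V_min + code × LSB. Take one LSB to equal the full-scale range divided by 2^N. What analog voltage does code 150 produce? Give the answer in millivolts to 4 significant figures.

V_FS = 2 V. LSB = 2 V / 2^11.
V_out = 0 + 150 × (2/2048) V
      = 0 + 0.146484 = 0.146484 V.

146.5 mV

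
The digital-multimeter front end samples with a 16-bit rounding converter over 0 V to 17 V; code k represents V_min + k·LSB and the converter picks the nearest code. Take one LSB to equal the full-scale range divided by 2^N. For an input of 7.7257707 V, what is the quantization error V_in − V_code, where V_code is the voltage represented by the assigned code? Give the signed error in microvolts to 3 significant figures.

+78.0 µV

Full-scale range = 17 V. LSB = 17 V / 2^16 ≈ 259.4 µV.
(V_in − V_min)/LSB = (7.7257707 − (0)) × 65536/17 = 29783.3005 → nearest code k = 29783.
V_code = V_min + k × range/2^16 = 0 + 29783 × 17/65536 = 7.7256927490 V.
Error = V_in − V_code = 7.7257707 − (7.7256927490) = +78.0 µV.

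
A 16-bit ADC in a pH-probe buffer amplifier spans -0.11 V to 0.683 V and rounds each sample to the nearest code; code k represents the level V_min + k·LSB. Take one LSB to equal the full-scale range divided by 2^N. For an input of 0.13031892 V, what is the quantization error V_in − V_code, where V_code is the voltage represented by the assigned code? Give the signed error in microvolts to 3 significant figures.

Range = 0.683 − (-0.11) = 0.793 V. LSB = 0.793 V / 2^16 ≈ 12.10 µV.
(0.13031892 − (-0.11)) / LSB = 0.24031892 × 65536/0.793 = 19860.7071. Nearest integer: k = 19861.
V_code = -0.11 + (19861/65536) × 0.793 = 0.13032246399 V.
V_in − V_code = 0.13031892 − (0.13032246399) = −3.54 µV.

−3.54 µV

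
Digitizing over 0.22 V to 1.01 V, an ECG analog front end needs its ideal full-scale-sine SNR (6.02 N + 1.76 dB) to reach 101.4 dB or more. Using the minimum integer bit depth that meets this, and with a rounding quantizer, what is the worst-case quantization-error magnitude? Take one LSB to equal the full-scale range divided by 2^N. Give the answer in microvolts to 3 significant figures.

Range = 1.01 − (0.22) = 0.79 V.
N ≥ (101.4 − 1.76)/6.02 = 16.551 → N_min = 17.
Step size = 0.79/131072 V = 6.0272 µV.
Half an LSB is 3.01 µV.

3.01 µV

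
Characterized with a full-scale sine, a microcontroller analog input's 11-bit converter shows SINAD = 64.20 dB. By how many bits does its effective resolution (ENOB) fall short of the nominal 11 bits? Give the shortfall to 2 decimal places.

0.63 bits

Effective bits = (64.20 − 1.76)/6.02 = 10.3721.
11 − 10.3721 = 0.63 bits below nominal.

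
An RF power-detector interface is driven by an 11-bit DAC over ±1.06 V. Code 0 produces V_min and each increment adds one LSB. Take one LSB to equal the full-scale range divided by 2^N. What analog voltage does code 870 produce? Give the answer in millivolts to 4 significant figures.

-159.4 mV

Range = 1.06 − (-1.06) = 2.12 V. LSB = 2.12 V / 2^11.
V_out = -1.06 + 870 × (2.12/2048) V
      = -1.06 V + 0.900586 V = -0.159414 V.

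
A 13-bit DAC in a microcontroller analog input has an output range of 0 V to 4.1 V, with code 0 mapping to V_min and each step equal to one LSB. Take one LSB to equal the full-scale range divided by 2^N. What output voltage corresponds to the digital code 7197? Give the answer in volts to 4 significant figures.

3.602 V

V_FS = 4.1 V. LSB = 4.1 V / 2^13.
V_out = V_min + code × LSB = 0 V + 7197 × 4.1 V / 8192
      = 0 V + 3.60201 V = 3.60201 V.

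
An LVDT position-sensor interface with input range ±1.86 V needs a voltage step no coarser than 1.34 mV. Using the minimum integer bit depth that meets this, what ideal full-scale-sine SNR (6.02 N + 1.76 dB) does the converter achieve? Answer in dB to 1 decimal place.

Full-scale range = 1.86 V − (-1.86 V) = 3.72 V.
Levels needed ≥ 3.72/1.34 mV = 2776. 2^12 = 4096 suffices, so N_min = 12.
SNR = 6.02 × 12 + 1.76 = 74.00 dB.

74.0 dB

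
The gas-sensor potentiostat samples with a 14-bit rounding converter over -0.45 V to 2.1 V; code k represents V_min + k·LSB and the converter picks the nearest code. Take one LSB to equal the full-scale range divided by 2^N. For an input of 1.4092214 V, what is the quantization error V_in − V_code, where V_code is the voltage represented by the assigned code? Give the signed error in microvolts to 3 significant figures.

Span: 2.1 V − (-0.45 V) = 2.55 V. LSB = 2.55 V / 2^14 ≈ 155.6 µV.
(V_in − V_min)/LSB = (1.4092214 − (-0.45)) × 16384/2.55 = 11945.6798 → nearest code k = 11946.
Reconstructed level: -0.45 + 11946 × 2.55/16384 V = 1.4092712402 V.
e = 1.4092214 − (1.4092712402) = −49.8 µV.

−49.8 µV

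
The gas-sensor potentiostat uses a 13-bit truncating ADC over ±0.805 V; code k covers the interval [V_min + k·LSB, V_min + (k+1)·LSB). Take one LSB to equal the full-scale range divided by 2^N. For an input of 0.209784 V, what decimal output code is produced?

The full-scale span is 0.805 − (-0.805) = 1.61 V. LSB = 1.61 V / 2^13 ≈ 196.5 µV.
V_in − V_min = 0.209784 − (-0.805) = 1.014784 V.
Divide by LSB: 1.014784 × 8192/1.61 = 5163.4227.
Truncating gives code 5163.

5163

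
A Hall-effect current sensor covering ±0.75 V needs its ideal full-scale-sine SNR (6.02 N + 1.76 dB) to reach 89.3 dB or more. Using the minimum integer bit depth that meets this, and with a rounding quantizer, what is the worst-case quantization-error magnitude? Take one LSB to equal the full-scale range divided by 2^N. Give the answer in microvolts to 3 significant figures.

22.9 µV

The full-scale span is 0.75 − (-0.75) = 1.5 V.
6.02 N + 1.76 ≥ 89.3 gives N ≥ 14.542, so the minimum integer is 15.
Step size = 1.5/32768 V = 45.776 µV.
|e|_max = LSB/2 = 22.9 µV.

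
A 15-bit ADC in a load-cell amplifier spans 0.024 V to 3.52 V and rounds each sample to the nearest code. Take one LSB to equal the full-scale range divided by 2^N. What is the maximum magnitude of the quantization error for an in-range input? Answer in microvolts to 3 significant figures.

Span: 3.52 V − (0.024 V) = 3.496 V.
LSB = 3.496 V / 2^15 = 106.69 µV.
|e|_max = LSB/2 = 53.3 µV.

53.3 µV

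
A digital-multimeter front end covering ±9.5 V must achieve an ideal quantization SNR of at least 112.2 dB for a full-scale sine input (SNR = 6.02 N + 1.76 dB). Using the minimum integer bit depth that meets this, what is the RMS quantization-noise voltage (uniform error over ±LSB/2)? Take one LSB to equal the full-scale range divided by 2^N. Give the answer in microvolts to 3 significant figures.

The full-scale span is 9.5 − (-9.5) = 19 V.
Solving 6.02 N ≥ 112.2 − 1.76: N ≥ 18.346. Round up → N = 19.
LSB = 19 V ÷ 2^19 = 19/524288 V = 36.240 µV.
σ_q = LSB/√12 = 36.240 µV/3.4641 = 10.5 µV.

10.5 µV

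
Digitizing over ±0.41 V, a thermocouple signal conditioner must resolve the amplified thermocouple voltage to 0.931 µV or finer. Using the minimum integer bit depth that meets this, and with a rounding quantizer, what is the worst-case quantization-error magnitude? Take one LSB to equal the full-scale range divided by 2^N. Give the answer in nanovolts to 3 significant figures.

391 nV

Full-scale range = 0.41 V − (-0.41 V) = 0.82 V.
Need 2^N ≥ 0.82 V / 0.931 µV = 880800 → N_min = 20.
LSB = 0.82 V / 2^20 = 0.78201 µV.
Max error for round-to-nearest is LSB/2 = 391 nV.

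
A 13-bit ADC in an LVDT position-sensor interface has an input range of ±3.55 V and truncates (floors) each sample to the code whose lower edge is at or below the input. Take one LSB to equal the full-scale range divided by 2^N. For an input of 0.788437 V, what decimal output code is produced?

Range = 3.55 − (-3.55) = 7.1 V. LSB = 7.1 V / 2^13 ≈ 0.8667 mV.
V_in − V_min = 0.788437 − (-3.55) = 4.338437 V.
Divide by LSB: 4.338437 × 8192/7.1 = 5005.7008.
Truncating gives code 5005.

5005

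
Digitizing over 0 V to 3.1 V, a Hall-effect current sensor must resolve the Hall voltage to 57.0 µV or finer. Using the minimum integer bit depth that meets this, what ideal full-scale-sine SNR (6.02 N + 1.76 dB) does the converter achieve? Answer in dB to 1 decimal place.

Range is 3.1 V.
Need 2^N ≥ 3.1 V / 57.0 µV = 54390 → N_min = 16.
SNR = 6.02 × 16 + 1.76 = 98.08 dB.

98.1 dB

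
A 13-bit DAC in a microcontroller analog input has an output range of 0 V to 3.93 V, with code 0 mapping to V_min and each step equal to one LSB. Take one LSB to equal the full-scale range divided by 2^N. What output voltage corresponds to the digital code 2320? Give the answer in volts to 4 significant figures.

1.113 V

V_FS = 3.93 V. LSB = 3.93 V / 2^13.
V_out = 0 + 2320 × (3.93/8192) V
      = 0 + 1.11299 = 1.11299 V.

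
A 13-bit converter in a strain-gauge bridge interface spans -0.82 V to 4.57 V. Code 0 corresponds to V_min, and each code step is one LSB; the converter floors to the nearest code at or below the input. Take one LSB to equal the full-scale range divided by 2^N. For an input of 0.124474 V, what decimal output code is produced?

1435

Full-scale range = 4.57 V − (-0.82 V) = 5.39 V. LSB = 5.39 V / 2^13 ≈ 0.6580 mV.
V_in − V_min = 0.124474 − (-0.82) = 0.944474 V.
Divide by LSB: 0.944474 × 8192/5.39 = 1435.4603.
Truncating gives code 1435.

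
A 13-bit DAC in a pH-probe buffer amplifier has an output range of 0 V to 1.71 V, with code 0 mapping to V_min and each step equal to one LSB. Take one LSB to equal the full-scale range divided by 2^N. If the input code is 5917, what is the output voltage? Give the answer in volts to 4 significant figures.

1.235 V

Range is 1.71 V. LSB = 1.71 V / 2^13.
V_out = V_min + code × LSB = 0 V + 5917 × 1.71 V / 8192
      = 0 + 1.23512 = 1.23512 V.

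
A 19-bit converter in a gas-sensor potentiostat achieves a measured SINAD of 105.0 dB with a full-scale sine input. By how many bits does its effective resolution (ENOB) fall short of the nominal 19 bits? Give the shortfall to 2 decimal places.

1.85 bits

N_eff = (105.0 − 1.76)/6.02 = 17.1495 bits.
Lost resolution: 19 − 17.1495 = 1.8505 bits.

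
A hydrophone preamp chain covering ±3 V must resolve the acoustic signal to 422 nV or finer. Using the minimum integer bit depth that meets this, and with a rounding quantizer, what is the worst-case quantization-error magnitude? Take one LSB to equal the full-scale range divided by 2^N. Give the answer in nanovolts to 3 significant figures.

Span: 3 V − (-3 V) = 6 V.
6 V / 422 nV = 1.422e7. Since 2^23 = 8388608 and 2^24 = 16777216, N = 24.
One LSB is 6 V / 16777216 = 357.63 nV.
Half an LSB is 179 nV.

179 nV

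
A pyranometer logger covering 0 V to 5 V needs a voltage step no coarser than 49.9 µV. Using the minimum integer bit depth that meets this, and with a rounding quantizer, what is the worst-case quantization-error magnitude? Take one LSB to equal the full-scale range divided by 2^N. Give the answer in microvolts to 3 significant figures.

19.1 µV

Range is 5 V.
Levels needed ≥ 5/49.9 µV = 100200. 2^17 = 131072 suffices, so N_min = 17.
Step size = 5/131072 V = 38.147 µV.
|e|_max = LSB/2 = 19.1 µV.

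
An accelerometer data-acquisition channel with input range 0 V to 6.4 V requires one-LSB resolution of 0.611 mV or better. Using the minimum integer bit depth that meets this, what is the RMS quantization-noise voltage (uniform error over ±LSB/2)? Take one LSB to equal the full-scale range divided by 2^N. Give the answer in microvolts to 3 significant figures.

113 µV

Range is 6.4 V.
Required number of levels: 6.4/0.611 mV = 10475; smallest N with 2^N ≥ that is 14.
LSB = 6.4 V ÷ 2^14 = 6.4/16384 V = 390.63 µV.
V_rms = LSB/√12 = 113 µV.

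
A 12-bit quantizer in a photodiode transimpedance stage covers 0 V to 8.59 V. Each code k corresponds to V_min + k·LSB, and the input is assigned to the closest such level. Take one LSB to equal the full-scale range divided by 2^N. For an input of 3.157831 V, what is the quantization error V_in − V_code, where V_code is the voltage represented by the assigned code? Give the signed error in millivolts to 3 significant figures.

−0.504 mV

V_FS = 8.59 V. LSB = 8.59 V / 2^12 ≈ 2.097 mV.
(V_in − V_min)/LSB = (3.157831 − (0)) × 4096/8.59 = 1505.7597 → nearest code k = 1506.
V_code = 0 + (1506/4096) × 8.59 = 3.158334961 V.
e = 3.157831 − (3.158334961) = −0.504 mV.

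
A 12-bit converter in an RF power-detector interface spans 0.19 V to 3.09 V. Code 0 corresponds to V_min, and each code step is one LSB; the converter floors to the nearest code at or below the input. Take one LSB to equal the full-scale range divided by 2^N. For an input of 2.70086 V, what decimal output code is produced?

3546

Full-scale range = 3.09 V − (0.19 V) = 2.9 V. LSB = 2.9 V / 2^12 ≈ 0.7080 mV.
code = ⌊(V_in − V_min)/LSB⌋ = ⌊(V_in − V_min) × 2^12 / range⌋
     = ⌊(2.70086 − (0.19)) × 4096 / 2.9⌋ = ⌊2.51086 × 4096/2.9⌋
     = ⌊3546.373⌋ = 3546.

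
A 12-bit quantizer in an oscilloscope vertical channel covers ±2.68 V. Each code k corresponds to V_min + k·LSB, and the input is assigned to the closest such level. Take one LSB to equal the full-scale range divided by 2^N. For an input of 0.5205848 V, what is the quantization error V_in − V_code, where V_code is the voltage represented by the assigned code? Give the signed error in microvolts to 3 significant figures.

Full-scale range = 2.68 V − (-2.68 V) = 5.36 V. LSB = 5.36 V / 2^12 ≈ 1.309 mV.
(0.5205848 − (-2.68)) / LSB = 3.2005848 × 4096/5.36 = 2445.8200. Nearest integer: k = 2446.
V_code = -2.68 + (2446/4096) × 5.36 = 0.5208203125 V.
Error = V_in − V_code = 0.5205848 − (0.5208203125) = −236 µV.

−236 µV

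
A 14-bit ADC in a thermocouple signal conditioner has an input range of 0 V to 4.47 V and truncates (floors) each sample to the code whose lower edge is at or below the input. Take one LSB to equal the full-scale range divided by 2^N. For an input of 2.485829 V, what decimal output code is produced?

Full-scale range = 4.47 V. LSB = 4.47 V / 2^14 ≈ 272.8 µV.
code = ⌊(V_in − V_min)/LSB⌋ = ⌊(V_in − V_min) × 2^14 / range⌋
     = ⌊(2.485829 − (0)) × 16384 / 4.47⌋ = ⌊2.485829 × 16384/4.47⌋
     = ⌊9111.370⌋ = 9111.

9111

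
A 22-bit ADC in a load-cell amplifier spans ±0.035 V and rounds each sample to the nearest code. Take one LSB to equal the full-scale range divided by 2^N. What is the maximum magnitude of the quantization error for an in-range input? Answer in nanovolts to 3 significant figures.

8.34 nV

Range = 0.035 − (-0.035) = 0.07 V.
Step size = 0.07/4194304 V = 16.689 nV.
Worst-case error for round-to-nearest is half an LSB: 8.34 nV.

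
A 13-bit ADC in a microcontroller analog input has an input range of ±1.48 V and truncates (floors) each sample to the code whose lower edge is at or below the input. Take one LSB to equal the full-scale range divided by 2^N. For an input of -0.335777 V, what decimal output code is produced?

Range = 1.48 − (-1.48) = 2.96 V. LSB = 2.96 V / 2^13 ≈ 361.3 µV.
code = ⌊(V_in − V_min)/LSB⌋ = ⌊(V_in − V_min) × 2^13 / range⌋
     = ⌊(-0.335777 − (-1.48)) × 8192 / 2.96⌋ = ⌊1.144223 × 8192/2.96⌋
     = ⌊3166.714⌋ = 3166.

3166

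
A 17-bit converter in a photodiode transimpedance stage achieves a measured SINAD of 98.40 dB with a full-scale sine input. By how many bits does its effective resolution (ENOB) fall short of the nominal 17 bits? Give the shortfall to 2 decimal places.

0.95 bits

ENOB = (SINAD − 1.76)/6.02 = (98.40 − 1.76)/6.02 = 16.0532 bits.
17 − 16.0532 = 0.95 bits below nominal.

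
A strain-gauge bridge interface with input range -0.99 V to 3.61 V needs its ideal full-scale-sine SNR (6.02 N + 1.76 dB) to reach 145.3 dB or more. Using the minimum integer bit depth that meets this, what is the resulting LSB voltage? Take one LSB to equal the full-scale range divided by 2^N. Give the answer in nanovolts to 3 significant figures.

274 nV

The full-scale span is 3.61 − (-0.99) = 4.6 V.
Solving 6.02 N ≥ 145.3 − 1.76: N ≥ 23.844. Round up → N = 24.
LSB = 4.6 V / 2^24 = 274 nV.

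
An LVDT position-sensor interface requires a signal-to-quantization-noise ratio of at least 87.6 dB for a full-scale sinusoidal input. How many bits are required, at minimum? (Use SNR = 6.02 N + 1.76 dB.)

N ≥ (87.6 − 1.76)/6.02 = 14.259 → N_min = 15.

15 bits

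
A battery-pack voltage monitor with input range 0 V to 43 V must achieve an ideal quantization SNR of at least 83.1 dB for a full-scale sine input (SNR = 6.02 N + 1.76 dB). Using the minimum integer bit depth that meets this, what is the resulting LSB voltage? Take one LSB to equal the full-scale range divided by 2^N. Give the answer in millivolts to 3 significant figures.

2.62 mV

Full-scale range = 43 V.
N ≥ (83.1 − 1.76)/6.02 = 13.512 → N_min = 14.
Step size = 43/16384 V = 2.62 mV.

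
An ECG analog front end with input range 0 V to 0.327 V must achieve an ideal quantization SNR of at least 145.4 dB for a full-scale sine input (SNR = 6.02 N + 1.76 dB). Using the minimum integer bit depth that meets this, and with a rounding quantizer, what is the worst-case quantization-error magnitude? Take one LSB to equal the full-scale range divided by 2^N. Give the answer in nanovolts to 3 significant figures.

9.75 nV

Full-scale range = 0.327 V.
Required N = ⌈(145.4 − 1.76)/6.02⌉ = ⌈23.860⌉ = 24.
One LSB is 0.327 V / 16777216 = 19.491 nV.
|e|_max = LSB/2 = 9.75 nV.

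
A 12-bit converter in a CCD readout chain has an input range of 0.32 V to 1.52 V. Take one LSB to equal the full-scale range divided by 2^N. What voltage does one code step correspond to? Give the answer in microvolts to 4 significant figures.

Span: 1.52 V − (0.32 V) = 1.2 V.
There are 2^12 = 4096 steps.
Step size = 1.2/4096 V = 293.0 µV.

293.0 µV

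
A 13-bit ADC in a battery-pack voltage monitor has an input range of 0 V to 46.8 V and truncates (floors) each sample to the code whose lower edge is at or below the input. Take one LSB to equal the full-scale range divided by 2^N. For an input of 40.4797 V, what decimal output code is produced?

7085

V_FS = 46.8 V. LSB = 46.8 V / 2^13 ≈ 5.713 mV.
V_in − V_min = 40.4797 − (0) = 40.4797 V.
Divide by LSB: 40.4797 × 8192/46.8 = 7085.6774.
Truncating gives code 7085.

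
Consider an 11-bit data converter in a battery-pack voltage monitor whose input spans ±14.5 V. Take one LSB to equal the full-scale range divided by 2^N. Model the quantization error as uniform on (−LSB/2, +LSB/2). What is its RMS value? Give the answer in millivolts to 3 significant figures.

4.09 mV

Range = 14.5 − (-14.5) = 29 V.
LSB = 29 V ÷ 2^11 = 29/2048 V = 14.160 mV.
RMS of a uniform error over width LSB is LSB/√12 = 4.09 mV.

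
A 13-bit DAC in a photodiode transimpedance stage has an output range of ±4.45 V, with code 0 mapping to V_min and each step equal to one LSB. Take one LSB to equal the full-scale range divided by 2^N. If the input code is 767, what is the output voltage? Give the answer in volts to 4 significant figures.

Full-scale range = 4.45 V − (-4.45 V) = 8.9 V. LSB = 8.9 V / 2^13.
V_out = V_min + code × LSB = -4.45 V + 767 × 8.9 V / 8192
      = -4.45 + 0.833289 = -3.61671 V.

-3.617 V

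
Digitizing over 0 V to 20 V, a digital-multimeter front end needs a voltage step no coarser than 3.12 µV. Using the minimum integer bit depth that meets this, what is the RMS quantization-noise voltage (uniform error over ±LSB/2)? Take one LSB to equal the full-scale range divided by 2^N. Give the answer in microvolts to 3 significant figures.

Full-scale range = 20 V.
20 V / 3.12 µV = 6.410e6. Since 2^22 = 4194304 and 2^23 = 8388608, N = 23.
LSB = 20 V ÷ 2^23 = 20/8388608 V = 2.3842 µV.
σ_q = LSB/√12 = 2.3842 µV/3.4641 = 0.688 µV.

0.688 µV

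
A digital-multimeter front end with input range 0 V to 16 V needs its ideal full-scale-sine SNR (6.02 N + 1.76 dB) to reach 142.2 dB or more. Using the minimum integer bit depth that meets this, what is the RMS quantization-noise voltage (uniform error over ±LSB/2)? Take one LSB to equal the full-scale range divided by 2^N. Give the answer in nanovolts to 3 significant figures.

V_FS = 16 V.
Required N = ⌈(142.2 − 1.76)/6.02⌉ = ⌈23.329⌉ = 24.
LSB = 16 V ÷ 2^24 = 16/16777216 V = 0.95367 µV.
RMS noise = LSB/√12 = 275 nV.

275 nV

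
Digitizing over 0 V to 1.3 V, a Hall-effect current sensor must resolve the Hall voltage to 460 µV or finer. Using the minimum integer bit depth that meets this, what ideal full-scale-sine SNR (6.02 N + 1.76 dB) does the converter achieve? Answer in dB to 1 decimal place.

Span = 1.3 V.
Required number of levels: 1.3/460 µV = 2826.1; smallest N with 2^N ≥ that is 12.
Ideal SNR at N = 12: 6.02·12 + 1.76 = 74.0 dB.

74.0 dB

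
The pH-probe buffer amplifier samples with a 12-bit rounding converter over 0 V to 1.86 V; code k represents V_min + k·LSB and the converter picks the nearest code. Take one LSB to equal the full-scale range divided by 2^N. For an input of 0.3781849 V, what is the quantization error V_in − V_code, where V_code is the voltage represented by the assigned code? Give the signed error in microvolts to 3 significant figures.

Full-scale range = 1.86 V. LSB = 1.86 V / 2^12 ≈ 454.1 µV.
(V_in − V_min)/LSB = (0.3781849 − (0)) × 4096/1.86 = 832.8201 → nearest code k = 833.
V_code = V_min + k × range/2^12 = 0 + 833 × 1.86/4096 = 0.3782666016 V.
V_in − V_code = 0.3781849 − (0.3782666016) = −81.7 µV.

−81.7 µV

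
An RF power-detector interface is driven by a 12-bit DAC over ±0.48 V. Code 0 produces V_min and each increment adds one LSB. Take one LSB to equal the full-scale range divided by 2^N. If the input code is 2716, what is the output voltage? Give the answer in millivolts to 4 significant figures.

The full-scale span is 0.48 − (-0.48) = 0.96 V. LSB = 0.96 V / 2^12.
V_out = -0.48 + 2716 × (0.96/4096) V
      = -0.48 + 0.636563 = 0.156563 V.

156.6 mV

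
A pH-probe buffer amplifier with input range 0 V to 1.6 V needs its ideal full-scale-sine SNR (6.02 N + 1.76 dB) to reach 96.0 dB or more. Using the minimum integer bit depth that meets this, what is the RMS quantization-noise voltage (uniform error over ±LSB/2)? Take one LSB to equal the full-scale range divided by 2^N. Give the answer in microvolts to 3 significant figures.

Span = 1.6 V.
6.02 N + 1.76 ≥ 96.0 gives N ≥ 15.654, so the minimum integer is 16.
LSB = 1.6 V / 2^16 = 24.414 µV.
V_rms = LSB/√12 = 7.05 µV.

7.05 µV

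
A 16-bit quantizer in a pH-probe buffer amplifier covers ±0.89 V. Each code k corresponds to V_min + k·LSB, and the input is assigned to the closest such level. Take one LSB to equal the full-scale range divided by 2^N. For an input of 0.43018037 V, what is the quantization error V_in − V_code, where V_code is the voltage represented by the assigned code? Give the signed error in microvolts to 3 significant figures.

+10.1 µV

The full-scale span is 0.89 − (-0.89) = 1.78 V. LSB = 1.78 V / 2^16 ≈ 27.16 µV.
(V_in − V_min)/LSB = (0.43018037 − (-0.89)) × 65536/1.78 = 48606.3712 → nearest code k = 48606.
V_code = V_min + k × range/2^16 = -0.89 + 48606 × 1.78/65536 = 0.43017028809 V.
V_in − V_code = 0.43018037 − (0.43017028809) = +10.1 µV.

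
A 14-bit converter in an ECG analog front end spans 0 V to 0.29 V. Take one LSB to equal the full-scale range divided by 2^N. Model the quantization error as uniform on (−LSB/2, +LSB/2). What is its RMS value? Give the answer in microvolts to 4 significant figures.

5.110 µV

V_FS = 0.29 V.
One LSB is 0.29 V / 16384 = 17.7002 µV.
σ_q = LSB/√12 = 17.7002 µV/3.4641 = 5.110 µV.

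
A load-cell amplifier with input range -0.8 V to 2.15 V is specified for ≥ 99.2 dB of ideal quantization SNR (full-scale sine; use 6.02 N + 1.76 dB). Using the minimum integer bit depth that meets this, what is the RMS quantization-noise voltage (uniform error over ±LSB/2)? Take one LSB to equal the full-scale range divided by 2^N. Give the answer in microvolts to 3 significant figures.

Span: 2.15 V − (-0.8 V) = 2.95 V.
N ≥ (99.2 − 1.76)/6.02 = 16.186 → N_min = 17.
Step size = 2.95/131072 V = 22.507 µV.
V_rms = LSB/√12 = 6.50 µV.

6.50 µV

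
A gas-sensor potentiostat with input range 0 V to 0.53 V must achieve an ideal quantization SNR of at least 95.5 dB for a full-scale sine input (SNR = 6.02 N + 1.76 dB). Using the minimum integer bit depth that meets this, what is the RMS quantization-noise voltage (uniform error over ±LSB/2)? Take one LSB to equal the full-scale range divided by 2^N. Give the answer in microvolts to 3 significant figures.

Range is 0.53 V.
Required N = ⌈(95.5 − 1.76)/6.02⌉ = ⌈15.571⌉ = 16.
Step size = 0.53/65536 V = 8.0872 µV.
V_rms = LSB/√12 = 2.33 µV.

2.33 µV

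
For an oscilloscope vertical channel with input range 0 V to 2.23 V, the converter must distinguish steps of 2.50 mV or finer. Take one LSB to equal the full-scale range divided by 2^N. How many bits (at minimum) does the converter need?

Range is 2.23 V.
2.23 V / 2.50 mV = 892.0. Since 2^9 = 512 and 2^10 = 1024, N = 10.

10 bits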